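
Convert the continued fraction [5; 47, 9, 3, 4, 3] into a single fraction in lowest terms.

92486/18419

a_0 = 5: 5/1
a_1 = 47: 236/47
a_2 = 9: 2129/424
a_3 = 3: 6623/1319
a_4 = 4: 28621/5700
a_5 = 3: 92486/18419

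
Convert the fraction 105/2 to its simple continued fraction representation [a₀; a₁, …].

Apply division with remainder until the remainder is 0:
105 ÷ 2 → quotient 52, remainder 1
2 ÷ 1 → quotient 2, remainder 0

[52; 2]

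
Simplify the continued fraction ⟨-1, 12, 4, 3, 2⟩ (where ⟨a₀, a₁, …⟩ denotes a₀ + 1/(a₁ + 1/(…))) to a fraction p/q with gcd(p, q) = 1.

-337/367

Start with 2.
3 + 1/(2/1) = 3 + 1/2 = 7/2
4 + 1/(7/2) = 4 + 2/7 = 30/7
12 + 1/(30/7) = 12 + 7/30 = 367/30
-1 + 1/(367/30) = -1 + 30/367 = -337/367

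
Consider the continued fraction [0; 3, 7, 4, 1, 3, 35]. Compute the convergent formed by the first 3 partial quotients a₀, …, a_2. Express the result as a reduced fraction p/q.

Compute successive convergents:
a_0 = 0: 0/1
a_1 = 3: 1/3
a_2 = 7: 7/22

7/22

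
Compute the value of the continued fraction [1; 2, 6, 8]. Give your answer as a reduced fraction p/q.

Collapse the nested fraction from the inside out:
Start with 8.
6 + 1/(8/1) = 6 + 1/8 = 49/8
2 + 1/(49/8) = 2 + 8/49 = 106/49
1 + 1/(106/49) = 1 + 49/106 = 155/106

155/106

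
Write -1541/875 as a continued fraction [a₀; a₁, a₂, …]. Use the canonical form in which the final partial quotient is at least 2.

[-2; 4, 5, 2, 1, 3, 1, 2]

-1541 = -2·875 + 209, so a_0 = -2
875 = 4·209 + 39, so a_1 = 4
209 = 5·39 + 14, so a_2 = 5
39 = 2·14 + 11, so a_3 = 2
14 = 1·11 + 3, so a_4 = 1
11 = 3·3 + 2, so a_5 = 3
3 = 1·2 + 1, so a_6 = 1
2 = 2·1 + 0, so a_7 = 2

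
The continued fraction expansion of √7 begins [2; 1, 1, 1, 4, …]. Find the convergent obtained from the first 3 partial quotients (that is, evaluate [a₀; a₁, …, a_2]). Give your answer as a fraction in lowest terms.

5/2

Start with 1.
1 + 1/(1/1) = 1 + 1/1 = 2/1
2 + 1/(2/1) = 2 + 1/2 = 5/2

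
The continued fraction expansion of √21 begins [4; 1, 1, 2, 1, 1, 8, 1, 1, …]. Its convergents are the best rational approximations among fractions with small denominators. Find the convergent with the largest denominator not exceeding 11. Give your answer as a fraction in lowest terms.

List convergents until the denominator exceeds the bound:
a_0 = 4: 4/1  (≤ bound)
a_1 = 1: 5/1  (≤ bound)
a_2 = 1: 9/2  (≤ bound)
a_3 = 2: 23/5  (≤ bound)
a_4 = 1: 32/7  (≤ bound)
a_5 = 1: 55/12  (> 11, stop)

32/7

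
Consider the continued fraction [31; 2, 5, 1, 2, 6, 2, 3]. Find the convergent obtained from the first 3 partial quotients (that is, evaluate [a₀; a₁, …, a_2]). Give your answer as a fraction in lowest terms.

346/11

Work from the innermost term outward:
Start with 5.
2 + 1/(5/1) = 2 + 1/5 = 11/5
31 + 1/(11/5) = 31 + 5/11 = 346/11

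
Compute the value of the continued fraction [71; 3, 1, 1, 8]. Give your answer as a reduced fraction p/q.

Compute successive convergents:
a_0 = 71: 71/1
a_1 = 3: 214/3
a_2 = 1: 285/4
a_3 = 1: 499/7
a_4 = 8: 4277/60

4277/60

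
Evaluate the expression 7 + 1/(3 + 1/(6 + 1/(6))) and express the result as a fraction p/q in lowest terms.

856/117

Use the convergent recurrence hₖ = aₖ·hₖ₋₁ + hₖ₋₂ (and likewise for the denominators kₖ):
a_0 = 7: 7/1
a_1 = 3: 22/3
a_2 = 6: 139/19
a_3 = 6: 856/117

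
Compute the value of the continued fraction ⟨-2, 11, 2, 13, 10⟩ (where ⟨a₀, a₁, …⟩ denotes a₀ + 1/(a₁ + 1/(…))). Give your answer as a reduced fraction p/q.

-5974/3123

Compute successive convergents:
a_0 = -2: -2/1
a_1 = 11: -21/11
a_2 = 2: -44/23
a_3 = 13: -593/310
a_4 = 10: -5974/3123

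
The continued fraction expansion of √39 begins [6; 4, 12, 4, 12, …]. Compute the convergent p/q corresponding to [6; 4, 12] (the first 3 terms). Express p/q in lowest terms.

Work from the innermost term outward:
Start with 12.
4 + 1/(12/1) = 4 + 1/12 = 49/12
6 + 1/(49/12) = 6 + 12/49 = 306/49

306/49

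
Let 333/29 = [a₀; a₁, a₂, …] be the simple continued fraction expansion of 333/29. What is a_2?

14

333 ÷ 29 → quotient 11, remainder 14
29 ÷ 14 → quotient 2, remainder 1
14 ÷ 1 → quotient 14, remainder 0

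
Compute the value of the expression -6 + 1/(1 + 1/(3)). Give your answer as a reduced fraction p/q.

Build up convergents one term at a time:
a_0 = -6: -6/1
a_1 = 1: -5/1
a_2 = 3: -21/4

-21/4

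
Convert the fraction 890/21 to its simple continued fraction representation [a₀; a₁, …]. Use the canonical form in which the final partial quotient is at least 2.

[42; 2, 1, 1, 1, 2]

890 = 42·21 + 8, so a_0 = 42
21 = 2·8 + 5, so a_1 = 2
8 = 1·5 + 3, so a_2 = 1
5 = 1·3 + 2, so a_3 = 1
3 = 1·2 + 1, so a_4 = 1
2 = 2·1 + 0, so a_5 = 2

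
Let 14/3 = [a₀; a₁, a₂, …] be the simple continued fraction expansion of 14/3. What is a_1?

1

Repeatedly divide and take the remainder:
14 ÷ 3 → quotient 4, remainder 2
3 ÷ 2 → quotient 1, remainder 1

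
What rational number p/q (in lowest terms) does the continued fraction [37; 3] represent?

112/3

a_0 = 37: 37/1
a_1 = 3: 112/3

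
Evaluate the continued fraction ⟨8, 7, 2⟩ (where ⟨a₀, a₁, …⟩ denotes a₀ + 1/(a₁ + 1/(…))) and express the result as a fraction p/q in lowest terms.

122/15

Work from the innermost term outward:
Start with 2.
7 + 1/(2/1) = 7 + 1/2 = 15/2
8 + 1/(15/2) = 8 + 2/15 = 122/15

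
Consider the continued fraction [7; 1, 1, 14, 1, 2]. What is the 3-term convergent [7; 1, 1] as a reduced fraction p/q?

Build up convergents one term at a time:
a_0 = 7: 7/1
a_1 = 1: 8/1
a_2 = 1: 15/2

15/2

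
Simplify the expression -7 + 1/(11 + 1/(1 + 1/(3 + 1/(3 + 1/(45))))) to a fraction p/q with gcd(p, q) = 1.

Start with 45.
3 + 1/(45/1) = 3 + 1/45 = 136/45
3 + 1/(136/45) = 3 + 45/136 = 453/136
1 + 1/(453/136) = 1 + 136/453 = 589/453
11 + 1/(589/453) = 11 + 453/589 = 6932/589
-7 + 1/(6932/589) = -7 + 589/6932 = -47935/6932

-47935/6932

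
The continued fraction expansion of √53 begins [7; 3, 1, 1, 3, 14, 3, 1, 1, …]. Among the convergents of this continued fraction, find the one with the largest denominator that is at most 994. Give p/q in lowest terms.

2599/357

a_0 = 7: 7/1  (≤ bound)
a_1 = 3: 22/3  (≤ bound)
a_2 = 1: 29/4  (≤ bound)
a_3 = 1: 51/7  (≤ bound)
a_4 = 3: 182/25  (≤ bound)
a_5 = 14: 2599/357  (≤ bound)
a_6 = 3: 7979/1096  (> 994, stop)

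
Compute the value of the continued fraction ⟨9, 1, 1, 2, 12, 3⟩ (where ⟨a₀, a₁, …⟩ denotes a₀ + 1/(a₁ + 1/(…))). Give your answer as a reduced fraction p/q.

1833/191

a_0 = 9: 9/1
a_1 = 1: 10/1
a_2 = 1: 19/2
a_3 = 2: 48/5
a_4 = 12: 595/62
a_5 = 3: 1833/191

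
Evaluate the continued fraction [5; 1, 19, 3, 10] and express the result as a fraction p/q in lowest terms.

Compute successive convergents:
a_0 = 5: 5/1
a_1 = 1: 6/1
a_2 = 19: 119/20
a_3 = 3: 363/61
a_4 = 10: 3749/630

3749/630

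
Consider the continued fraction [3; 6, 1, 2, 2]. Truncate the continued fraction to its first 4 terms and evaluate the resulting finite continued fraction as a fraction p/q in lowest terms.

Collapse the nested fraction from the inside out:
Start with 2.
1 + 1/(2/1) = 1 + 1/2 = 3/2
6 + 1/(3/2) = 6 + 2/3 = 20/3
3 + 1/(20/3) = 3 + 3/20 = 63/20

63/20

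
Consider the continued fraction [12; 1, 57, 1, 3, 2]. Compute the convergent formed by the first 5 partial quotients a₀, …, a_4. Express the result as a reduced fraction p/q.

3051/235

Start with 3.
1 + 1/(3/1) = 1 + 1/3 = 4/3
57 + 1/(4/3) = 57 + 3/4 = 231/4
1 + 1/(231/4) = 1 + 4/231 = 235/231
12 + 1/(235/231) = 12 + 231/235 = 3051/235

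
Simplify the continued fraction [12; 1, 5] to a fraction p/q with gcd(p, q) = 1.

Compute successive convergents:
a_0 = 12: 12/1
a_1 = 1: 13/1
a_2 = 5: 77/6

77/6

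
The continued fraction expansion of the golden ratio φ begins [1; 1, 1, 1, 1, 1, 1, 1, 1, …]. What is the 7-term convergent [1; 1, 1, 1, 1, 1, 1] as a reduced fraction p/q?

21/13

Compute successive convergents:
a_0 = 1: 1/1
a_1 = 1: 2/1
a_2 = 1: 3/2
a_3 = 1: 5/3
a_4 = 1: 8/5
a_5 = 1: 13/8
a_6 = 1: 21/13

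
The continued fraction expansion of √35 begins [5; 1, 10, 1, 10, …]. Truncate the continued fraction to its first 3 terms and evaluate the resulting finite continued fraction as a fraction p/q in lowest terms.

65/11

Use the convergent recurrence hₖ = aₖ·hₖ₋₁ + hₖ₋₂ (and likewise for the denominators kₖ):
a_0 = 5: 5/1
a_1 = 1: 6/1
a_2 = 10: 65/11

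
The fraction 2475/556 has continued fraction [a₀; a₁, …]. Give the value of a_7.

2475 ÷ 556 → quotient 4, remainder 251
556 ÷ 251 → quotient 2, remainder 54
251 ÷ 54 → quotient 4, remainder 35
54 ÷ 35 → quotient 1, remainder 19
35 ÷ 19 → quotient 1, remainder 16
19 ÷ 16 → quotient 1, remainder 3
16 ÷ 3 → quotient 5, remainder 1
3 ÷ 1 → quotient 3, remainder 0

3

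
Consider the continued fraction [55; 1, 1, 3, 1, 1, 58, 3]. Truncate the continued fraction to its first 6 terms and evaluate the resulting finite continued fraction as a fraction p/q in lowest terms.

Work from the innermost term outward:
Start with 1.
1 + 1/(1/1) = 1 + 1/1 = 2/1
3 + 1/(2/1) = 3 + 1/2 = 7/2
1 + 1/(7/2) = 1 + 2/7 = 9/7
1 + 1/(9/7) = 1 + 7/9 = 16/9
55 + 1/(16/9) = 55 + 9/16 = 889/16

889/16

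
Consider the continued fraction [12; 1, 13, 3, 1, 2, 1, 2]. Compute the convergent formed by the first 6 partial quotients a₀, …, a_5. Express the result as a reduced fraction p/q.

a_0 = 12: 12/1
a_1 = 1: 13/1
a_2 = 13: 181/14
a_3 = 3: 556/43
a_4 = 1: 737/57
a_5 = 2: 2030/157

2030/157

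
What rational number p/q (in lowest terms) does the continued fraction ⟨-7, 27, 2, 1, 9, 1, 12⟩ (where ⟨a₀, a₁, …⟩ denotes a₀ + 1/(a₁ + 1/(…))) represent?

-78638/11293

a_0 = -7: -7/1
a_1 = 27: -188/27
a_2 = 2: -383/55
a_3 = 1: -571/82
a_4 = 9: -5522/793
a_5 = 1: -6093/875
a_6 = 12: -78638/11293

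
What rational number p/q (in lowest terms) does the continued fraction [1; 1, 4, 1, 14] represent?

163/89

a_0 = 1: 1/1
a_1 = 1: 2/1
a_2 = 4: 9/5
a_3 = 1: 11/6
a_4 = 14: 163/89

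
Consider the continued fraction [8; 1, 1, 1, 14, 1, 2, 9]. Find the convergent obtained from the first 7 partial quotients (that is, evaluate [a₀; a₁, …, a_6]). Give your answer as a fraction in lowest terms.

1195/138

a_0 = 8: 8/1
a_1 = 1: 9/1
a_2 = 1: 17/2
a_3 = 1: 26/3
a_4 = 14: 381/44
a_5 = 1: 407/47
a_6 = 2: 1195/138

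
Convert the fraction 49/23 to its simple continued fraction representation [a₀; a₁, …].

49 = 2·23 + 3, so a_0 = 2
23 = 7·3 + 2, so a_1 = 7
3 = 1·2 + 1, so a_2 = 1
2 = 2·1 + 0, so a_3 = 2

[2; 7, 1, 2]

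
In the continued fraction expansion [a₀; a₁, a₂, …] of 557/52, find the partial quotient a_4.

7

⌊557/52⌋ = 10, remainder 37
⌊52/37⌋ = 1, remainder 15
⌊37/15⌋ = 2, remainder 7
⌊15/7⌋ = 2, remainder 1
⌊7/1⌋ = 7, remainder 0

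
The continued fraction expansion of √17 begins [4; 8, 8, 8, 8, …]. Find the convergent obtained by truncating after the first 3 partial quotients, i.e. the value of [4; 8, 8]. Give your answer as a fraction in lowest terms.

Collapse the nested fraction from the inside out:
Start with 8.
8 + 1/(8/1) = 8 + 1/8 = 65/8
4 + 1/(65/8) = 4 + 8/65 = 268/65

268/65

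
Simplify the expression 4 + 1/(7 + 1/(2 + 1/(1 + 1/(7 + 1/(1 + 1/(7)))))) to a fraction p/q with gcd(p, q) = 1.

Start with 7.
1 + 1/(7/1) = 1 + 1/7 = 8/7
7 + 1/(8/7) = 7 + 7/8 = 63/8
1 + 1/(63/8) = 1 + 8/63 = 71/63
2 + 1/(71/63) = 2 + 63/71 = 205/71
7 + 1/(205/71) = 7 + 71/205 = 1506/205
4 + 1/(1506/205) = 4 + 205/1506 = 6229/1506

6229/1506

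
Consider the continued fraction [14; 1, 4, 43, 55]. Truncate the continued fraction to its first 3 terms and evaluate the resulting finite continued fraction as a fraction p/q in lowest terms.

Starting at the tail and folding back:
Start with 4.
1 + 1/(4/1) = 1 + 1/4 = 5/4
14 + 1/(5/4) = 14 + 4/5 = 74/5

74/5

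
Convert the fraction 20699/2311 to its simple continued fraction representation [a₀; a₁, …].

[8; 1, 22, 9, 11]

Repeatedly divide and take the remainder:
⌊20699/2311⌋ = 8, remainder 2211
⌊2311/2211⌋ = 1, remainder 100
⌊2211/100⌋ = 22, remainder 11
⌊100/11⌋ = 9, remainder 1
⌊11/1⌋ = 11, remainder 0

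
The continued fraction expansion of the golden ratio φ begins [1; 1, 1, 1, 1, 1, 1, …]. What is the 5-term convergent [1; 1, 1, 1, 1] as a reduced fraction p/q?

Start with 1.
1 + 1/(1/1) = 1 + 1/1 = 2/1
1 + 1/(2/1) = 1 + 1/2 = 3/2
1 + 1/(3/2) = 1 + 2/3 = 5/3
1 + 1/(5/3) = 1 + 3/5 = 8/5

8/5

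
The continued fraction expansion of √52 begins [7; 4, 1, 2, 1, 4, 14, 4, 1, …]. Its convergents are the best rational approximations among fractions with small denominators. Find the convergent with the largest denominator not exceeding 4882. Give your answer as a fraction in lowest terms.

a_0 = 7: 7/1  (≤ bound)
a_1 = 4: 29/4  (≤ bound)
a_2 = 1: 36/5  (≤ bound)
a_3 = 2: 101/14  (≤ bound)
a_4 = 1: 137/19  (≤ bound)
a_5 = 4: 649/90  (≤ bound)
a_6 = 14: 9223/1279  (≤ bound)
a_7 = 4: 37541/5206  (> 4882, stop)

9223/1279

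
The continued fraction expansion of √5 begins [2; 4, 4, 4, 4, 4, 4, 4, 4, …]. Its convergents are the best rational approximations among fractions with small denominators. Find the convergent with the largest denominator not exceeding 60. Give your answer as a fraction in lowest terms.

List convergents until the denominator exceeds the bound:
a_0 = 2: 2/1  (≤ bound)
a_1 = 4: 9/4  (≤ bound)
a_2 = 4: 38/17  (≤ bound)
a_3 = 4: 161/72  (> 60, stop)

38/17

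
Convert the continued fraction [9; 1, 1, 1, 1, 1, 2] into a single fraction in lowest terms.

Work from the innermost term outward:
Start with 2.
1 + 1/(2/1) = 1 + 1/2 = 3/2
1 + 1/(3/2) = 1 + 2/3 = 5/3
1 + 1/(5/3) = 1 + 3/5 = 8/5
1 + 1/(8/5) = 1 + 5/8 = 13/8
1 + 1/(13/8) = 1 + 8/13 = 21/13
9 + 1/(21/13) = 9 + 13/21 = 202/21

202/21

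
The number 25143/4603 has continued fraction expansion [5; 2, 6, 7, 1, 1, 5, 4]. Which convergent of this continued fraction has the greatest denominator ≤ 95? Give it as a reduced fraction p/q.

List convergents until the denominator exceeds the bound:
a_0 = 5: 5/1  (≤ bound)
a_1 = 2: 11/2  (≤ bound)
a_2 = 6: 71/13  (≤ bound)
a_3 = 7: 508/93  (≤ bound)
a_4 = 1: 579/106  (> 95, stop)

508/93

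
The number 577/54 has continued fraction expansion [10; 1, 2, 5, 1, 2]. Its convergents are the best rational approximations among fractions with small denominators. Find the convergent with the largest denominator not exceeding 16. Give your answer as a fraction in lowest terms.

a_0 = 10: 10/1  (≤ bound)
a_1 = 1: 11/1  (≤ bound)
a_2 = 2: 32/3  (≤ bound)
a_3 = 5: 171/16  (≤ bound)
a_4 = 1: 203/19  (> 16, stop)

171/16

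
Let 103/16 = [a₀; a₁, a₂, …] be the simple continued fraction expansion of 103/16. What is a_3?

⌊103/16⌋ = 6, remainder 7
⌊16/7⌋ = 2, remainder 2
⌊7/2⌋ = 3, remainder 1
⌊2/1⌋ = 2, remainder 0

2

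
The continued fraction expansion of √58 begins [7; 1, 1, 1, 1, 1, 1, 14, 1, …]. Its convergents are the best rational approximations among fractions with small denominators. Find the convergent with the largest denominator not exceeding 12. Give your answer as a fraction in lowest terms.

a_0 = 7: 7/1  (≤ bound)
a_1 = 1: 8/1  (≤ bound)
a_2 = 1: 15/2  (≤ bound)
a_3 = 1: 23/3  (≤ bound)
a_4 = 1: 38/5  (≤ bound)
a_5 = 1: 61/8  (≤ bound)
a_6 = 1: 99/13  (> 12, stop)

61/8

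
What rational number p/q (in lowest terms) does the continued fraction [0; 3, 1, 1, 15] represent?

Start with 15.
1 + 1/(15/1) = 1 + 1/15 = 16/15
1 + 1/(16/15) = 1 + 15/16 = 31/16
3 + 1/(31/16) = 3 + 16/31 = 109/31
0 + 1/(109/31) = 0 + 31/109 = 31/109

31/109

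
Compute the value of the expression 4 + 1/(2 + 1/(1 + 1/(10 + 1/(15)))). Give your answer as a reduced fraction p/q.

a_0 = 4: 4/1
a_1 = 2: 9/2
a_2 = 1: 13/3
a_3 = 10: 139/32
a_4 = 15: 2098/483

2098/483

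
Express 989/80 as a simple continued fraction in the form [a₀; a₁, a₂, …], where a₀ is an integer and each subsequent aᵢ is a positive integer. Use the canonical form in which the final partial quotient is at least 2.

[12; 2, 1, 3, 7]

⌊989/80⌋ = 12, remainder 29
⌊80/29⌋ = 2, remainder 22
⌊29/22⌋ = 1, remainder 7
⌊22/7⌋ = 3, remainder 1
⌊7/1⌋ = 7, remainder 0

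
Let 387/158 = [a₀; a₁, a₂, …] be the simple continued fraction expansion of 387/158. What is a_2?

4

Apply division with remainder until the remainder is 0:
387 ÷ 158 → quotient 2, remainder 71
158 ÷ 71 → quotient 2, remainder 16
71 ÷ 16 → quotient 4, remainder 7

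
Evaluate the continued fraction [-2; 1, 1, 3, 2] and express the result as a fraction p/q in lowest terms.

a_0 = -2: -2/1
a_1 = 1: -1/1
a_2 = 1: -3/2
a_3 = 3: -10/7
a_4 = 2: -23/16

-23/16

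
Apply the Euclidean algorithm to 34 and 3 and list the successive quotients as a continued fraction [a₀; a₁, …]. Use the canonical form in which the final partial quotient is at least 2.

Apply division with remainder until the remainder is 0:
34 = 11·3 + 1, so a_0 = 11
3 = 3·1 + 0, so a_1 = 3

[11; 3]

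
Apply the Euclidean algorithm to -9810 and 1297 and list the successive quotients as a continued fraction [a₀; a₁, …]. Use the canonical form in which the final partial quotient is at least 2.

[-8; 2, 3, 2, 3, 11, 2]

-9810 = -8·1297 + 566, so a_0 = -8
1297 = 2·566 + 165, so a_1 = 2
566 = 3·165 + 71, so a_2 = 3
165 = 2·71 + 23, so a_3 = 2
71 = 3·23 + 2, so a_4 = 3
23 = 11·2 + 1, so a_5 = 11
2 = 2·1 + 0, so a_6 = 2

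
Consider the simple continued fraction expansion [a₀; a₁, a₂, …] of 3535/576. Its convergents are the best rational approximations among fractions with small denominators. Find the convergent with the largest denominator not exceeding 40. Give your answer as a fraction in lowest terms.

135/22

a_0 = 6: 6/1  (≤ bound)
a_1 = 7: 43/7  (≤ bound)
a_2 = 3: 135/22  (≤ bound)
a_3 = 2: 313/51  (> 40, stop)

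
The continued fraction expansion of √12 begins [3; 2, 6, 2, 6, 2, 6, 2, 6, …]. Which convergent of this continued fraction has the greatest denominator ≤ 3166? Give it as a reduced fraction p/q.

a_0 = 3: 3/1  (≤ bound)
a_1 = 2: 7/2  (≤ bound)
a_2 = 6: 45/13  (≤ bound)
a_3 = 2: 97/28  (≤ bound)
a_4 = 6: 627/181  (≤ bound)
a_5 = 2: 1351/390  (≤ bound)
a_6 = 6: 8733/2521  (≤ bound)
a_7 = 2: 18817/5432  (> 3166, stop)

8733/2521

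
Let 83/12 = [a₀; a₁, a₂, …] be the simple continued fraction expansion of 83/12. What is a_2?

Repeatedly divide and take the remainder:
⌊83/12⌋ = 6, remainder 11
⌊12/11⌋ = 1, remainder 1
⌊11/1⌋ = 11, remainder 0

11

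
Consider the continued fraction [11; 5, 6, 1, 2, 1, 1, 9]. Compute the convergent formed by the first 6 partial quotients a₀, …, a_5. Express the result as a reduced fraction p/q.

Starting at the tail and folding back:
Start with 1.
2 + 1/(1/1) = 2 + 1/1 = 3/1
1 + 1/(3/1) = 1 + 1/3 = 4/3
6 + 1/(4/3) = 6 + 3/4 = 27/4
5 + 1/(27/4) = 5 + 4/27 = 139/27
11 + 1/(139/27) = 11 + 27/139 = 1556/139

1556/139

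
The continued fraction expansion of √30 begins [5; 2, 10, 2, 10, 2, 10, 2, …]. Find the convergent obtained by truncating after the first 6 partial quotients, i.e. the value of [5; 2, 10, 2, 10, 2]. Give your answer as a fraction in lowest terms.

5291/966

Build up convergents one term at a time:
a_0 = 5: 5/1
a_1 = 2: 11/2
a_2 = 10: 115/21
a_3 = 2: 241/44
a_4 = 10: 2525/461
a_5 = 2: 5291/966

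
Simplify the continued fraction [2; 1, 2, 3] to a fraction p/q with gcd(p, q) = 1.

27/10

a_0 = 2: 2/1
a_1 = 1: 3/1
a_2 = 2: 8/3
a_3 = 3: 27/10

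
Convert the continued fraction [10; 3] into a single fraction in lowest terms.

Starting at the tail and folding back:
Start with 3.
10 + 1/(3/1) = 10 + 1/3 = 31/3

31/3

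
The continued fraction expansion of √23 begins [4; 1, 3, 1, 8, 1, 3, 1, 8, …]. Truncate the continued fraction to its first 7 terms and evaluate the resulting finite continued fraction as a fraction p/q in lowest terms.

Build up convergents one term at a time:
a_0 = 4: 4/1
a_1 = 1: 5/1
a_2 = 3: 19/4
a_3 = 1: 24/5
a_4 = 8: 211/44
a_5 = 1: 235/49
a_6 = 3: 916/191

916/191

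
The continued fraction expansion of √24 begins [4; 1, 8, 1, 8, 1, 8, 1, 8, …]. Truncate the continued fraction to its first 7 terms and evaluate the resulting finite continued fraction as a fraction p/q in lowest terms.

Use the convergent recurrence hₖ = aₖ·hₖ₋₁ + hₖ₋₂ (and likewise for the denominators kₖ):
a_0 = 4: 4/1
a_1 = 1: 5/1
a_2 = 8: 44/9
a_3 = 1: 49/10
a_4 = 8: 436/89
a_5 = 1: 485/99
a_6 = 8: 4316/881

4316/881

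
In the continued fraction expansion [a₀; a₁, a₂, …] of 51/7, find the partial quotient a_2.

51 = 7·7 + 2, so a_0 = 7
7 = 3·2 + 1, so a_1 = 3
2 = 2·1 + 0, so a_2 = 2

2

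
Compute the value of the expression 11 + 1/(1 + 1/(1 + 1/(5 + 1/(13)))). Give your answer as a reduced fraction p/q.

Start with 13.
5 + 1/(13/1) = 5 + 1/13 = 66/13
1 + 1/(66/13) = 1 + 13/66 = 79/66
1 + 1/(79/66) = 1 + 66/79 = 145/79
11 + 1/(145/79) = 11 + 79/145 = 1674/145

1674/145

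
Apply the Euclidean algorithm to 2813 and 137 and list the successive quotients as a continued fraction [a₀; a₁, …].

Run the Euclidean algorithm, recording each quotient:
2813 ÷ 137 → quotient 20, remainder 73
137 ÷ 73 → quotient 1, remainder 64
73 ÷ 64 → quotient 1, remainder 9
64 ÷ 9 → quotient 7, remainder 1
9 ÷ 1 → quotient 9, remainder 0

[20; 1, 1, 7, 9]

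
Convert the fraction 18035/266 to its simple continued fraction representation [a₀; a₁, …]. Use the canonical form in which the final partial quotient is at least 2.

[67; 1, 4, 53]

⌊18035/266⌋ = 67, remainder 213
⌊266/213⌋ = 1, remainder 53
⌊213/53⌋ = 4, remainder 1
⌊53/1⌋ = 53, remainder 0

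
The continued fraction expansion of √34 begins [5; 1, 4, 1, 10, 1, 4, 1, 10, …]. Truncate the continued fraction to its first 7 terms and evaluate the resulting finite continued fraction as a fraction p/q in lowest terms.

Starting at the tail and folding back:
Start with 4.
1 + 1/(4/1) = 1 + 1/4 = 5/4
10 + 1/(5/4) = 10 + 4/5 = 54/5
1 + 1/(54/5) = 1 + 5/54 = 59/54
4 + 1/(59/54) = 4 + 54/59 = 290/59
1 + 1/(290/59) = 1 + 59/290 = 349/290
5 + 1/(349/290) = 5 + 290/349 = 2035/349

2035/349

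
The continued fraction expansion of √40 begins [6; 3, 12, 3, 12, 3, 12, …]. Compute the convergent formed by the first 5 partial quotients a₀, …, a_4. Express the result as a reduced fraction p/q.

8886/1405

a_0 = 6: 6/1
a_1 = 3: 19/3
a_2 = 12: 234/37
a_3 = 3: 721/114
a_4 = 12: 8886/1405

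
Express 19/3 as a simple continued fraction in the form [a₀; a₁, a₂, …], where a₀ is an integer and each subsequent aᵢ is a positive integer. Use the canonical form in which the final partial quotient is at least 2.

19 = 6·3 + 1, so a_0 = 6
3 = 3·1 + 0, so a_1 = 3

[6; 3]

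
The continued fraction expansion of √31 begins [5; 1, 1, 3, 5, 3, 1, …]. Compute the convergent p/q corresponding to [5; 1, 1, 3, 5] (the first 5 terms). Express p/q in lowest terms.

206/37

Compute successive convergents:
a_0 = 5: 5/1
a_1 = 1: 6/1
a_2 = 1: 11/2
a_3 = 3: 39/7
a_4 = 5: 206/37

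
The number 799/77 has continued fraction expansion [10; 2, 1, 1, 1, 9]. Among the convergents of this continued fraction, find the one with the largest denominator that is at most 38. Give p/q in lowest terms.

83/8

List convergents until the denominator exceeds the bound:
a_0 = 10: 10/1  (≤ bound)
a_1 = 2: 21/2  (≤ bound)
a_2 = 1: 31/3  (≤ bound)
a_3 = 1: 52/5  (≤ bound)
a_4 = 1: 83/8  (≤ bound)
a_5 = 9: 799/77  (> 38, stop)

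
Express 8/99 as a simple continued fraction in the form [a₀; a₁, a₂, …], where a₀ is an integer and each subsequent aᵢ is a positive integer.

[0; 12, 2, 1, 2]

⌊8/99⌋ = 0, remainder 8
⌊99/8⌋ = 12, remainder 3
⌊8/3⌋ = 2, remainder 2
⌊3/2⌋ = 1, remainder 1
⌊2/1⌋ = 2, remainder 0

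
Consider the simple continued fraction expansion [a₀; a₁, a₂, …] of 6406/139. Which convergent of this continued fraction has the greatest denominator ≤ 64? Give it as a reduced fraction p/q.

a_0 = 46: 46/1  (≤ bound)
a_1 = 11: 507/11  (≤ bound)
a_2 = 1: 553/12  (≤ bound)
a_3 = 1: 1060/23  (≤ bound)
a_4 = 2: 2673/58  (≤ bound)
a_5 = 2: 6406/139  (> 64, stop)

2673/58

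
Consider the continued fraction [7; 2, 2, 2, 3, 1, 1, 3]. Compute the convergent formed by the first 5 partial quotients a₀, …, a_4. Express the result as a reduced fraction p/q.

Use the convergent recurrence hₖ = aₖ·hₖ₋₁ + hₖ₋₂ (and likewise for the denominators kₖ):
a_0 = 7: 7/1
a_1 = 2: 15/2
a_2 = 2: 37/5
a_3 = 2: 89/12
a_4 = 3: 304/41

304/41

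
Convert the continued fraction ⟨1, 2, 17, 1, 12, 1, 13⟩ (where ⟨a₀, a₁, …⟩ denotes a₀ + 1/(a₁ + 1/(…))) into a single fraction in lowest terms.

10683/7187

Start with 13.
1 + 1/(13/1) = 1 + 1/13 = 14/13
12 + 1/(14/13) = 12 + 13/14 = 181/14
1 + 1/(181/14) = 1 + 14/181 = 195/181
17 + 1/(195/181) = 17 + 181/195 = 3496/195
2 + 1/(3496/195) = 2 + 195/3496 = 7187/3496
1 + 1/(7187/3496) = 1 + 3496/7187 = 10683/7187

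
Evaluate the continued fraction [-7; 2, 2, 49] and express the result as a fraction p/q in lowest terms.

-1630/247

Build up convergents one term at a time:
a_0 = -7: -7/1
a_1 = 2: -13/2
a_2 = 2: -33/5
a_3 = 49: -1630/247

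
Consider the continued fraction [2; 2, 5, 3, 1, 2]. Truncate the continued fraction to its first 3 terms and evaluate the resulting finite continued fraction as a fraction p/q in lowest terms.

Collapse the nested fraction from the inside out:
Start with 5.
2 + 1/(5/1) = 2 + 1/5 = 11/5
2 + 1/(11/5) = 2 + 5/11 = 27/11

27/11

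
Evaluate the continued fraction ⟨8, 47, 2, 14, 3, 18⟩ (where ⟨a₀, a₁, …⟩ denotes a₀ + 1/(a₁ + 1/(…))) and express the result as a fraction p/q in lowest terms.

621191/77445

Work from the innermost term outward:
Start with 18.
3 + 1/(18/1) = 3 + 1/18 = 55/18
14 + 1/(55/18) = 14 + 18/55 = 788/55
2 + 1/(788/55) = 2 + 55/788 = 1631/788
47 + 1/(1631/788) = 47 + 788/1631 = 77445/1631
8 + 1/(77445/1631) = 8 + 1631/77445 = 621191/77445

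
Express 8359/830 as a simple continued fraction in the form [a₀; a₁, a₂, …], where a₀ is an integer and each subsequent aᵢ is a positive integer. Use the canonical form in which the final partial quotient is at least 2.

[10; 14, 14, 1, 3]

⌊8359/830⌋ = 10, remainder 59
⌊830/59⌋ = 14, remainder 4
⌊59/4⌋ = 14, remainder 3
⌊4/3⌋ = 1, remainder 1
⌊3/1⌋ = 3, remainder 0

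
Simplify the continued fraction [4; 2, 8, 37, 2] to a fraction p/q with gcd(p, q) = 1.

5718/1279

Use the convergent recurrence hₖ = aₖ·hₖ₋₁ + hₖ₋₂ (and likewise for the denominators kₖ):
a_0 = 4: 4/1
a_1 = 2: 9/2
a_2 = 8: 76/17
a_3 = 37: 2821/631
a_4 = 2: 5718/1279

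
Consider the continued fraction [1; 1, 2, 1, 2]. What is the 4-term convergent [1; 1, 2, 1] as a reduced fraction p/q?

a_0 = 1: 1/1
a_1 = 1: 2/1
a_2 = 2: 5/3
a_3 = 1: 7/4

7/4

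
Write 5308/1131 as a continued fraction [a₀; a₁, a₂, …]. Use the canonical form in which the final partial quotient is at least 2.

5308 ÷ 1131 → quotient 4, remainder 784
1131 ÷ 784 → quotient 1, remainder 347
784 ÷ 347 → quotient 2, remainder 90
347 ÷ 90 → quotient 3, remainder 77
90 ÷ 77 → quotient 1, remainder 13
77 ÷ 13 → quotient 5, remainder 12
13 ÷ 12 → quotient 1, remainder 1
12 ÷ 1 → quotient 12, remainder 0

[4; 1, 2, 3, 1, 5, 1, 12]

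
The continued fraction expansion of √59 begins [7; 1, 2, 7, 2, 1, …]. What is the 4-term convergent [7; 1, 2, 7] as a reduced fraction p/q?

169/22

Start with 7.
2 + 1/(7/1) = 2 + 1/7 = 15/7
1 + 1/(15/7) = 1 + 7/15 = 22/15
7 + 1/(22/15) = 7 + 15/22 = 169/22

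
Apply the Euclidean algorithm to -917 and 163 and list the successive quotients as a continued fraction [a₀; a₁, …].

Apply division with remainder until the remainder is 0:
-917 ÷ 163 → quotient -6, remainder 61
163 ÷ 61 → quotient 2, remainder 41
61 ÷ 41 → quotient 1, remainder 20
41 ÷ 20 → quotient 2, remainder 1
20 ÷ 1 → quotient 20, remainder 0

[-6; 2, 1, 2, 20]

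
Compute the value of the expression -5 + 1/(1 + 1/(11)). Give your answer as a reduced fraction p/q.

Start with 11.
1 + 1/(11/1) = 1 + 1/11 = 12/11
-5 + 1/(12/11) = -5 + 11/12 = -49/12

-49/12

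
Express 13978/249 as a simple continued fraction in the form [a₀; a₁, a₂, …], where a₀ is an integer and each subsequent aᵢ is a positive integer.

13978 = 56·249 + 34, so a_0 = 56
249 = 7·34 + 11, so a_1 = 7
34 = 3·11 + 1, so a_2 = 3
11 = 11·1 + 0, so a_3 = 11

[56; 7, 3, 11]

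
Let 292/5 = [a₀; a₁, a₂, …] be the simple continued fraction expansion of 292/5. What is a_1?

Apply division with remainder until the remainder is 0:
292 ÷ 5 → quotient 58, remainder 2
5 ÷ 2 → quotient 2, remainder 1

2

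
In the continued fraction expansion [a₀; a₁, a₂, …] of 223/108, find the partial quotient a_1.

15

223 ÷ 108 → quotient 2, remainder 7
108 ÷ 7 → quotient 15, remainder 3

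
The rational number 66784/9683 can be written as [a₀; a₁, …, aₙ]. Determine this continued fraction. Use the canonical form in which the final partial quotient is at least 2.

66784 ÷ 9683 → quotient 6, remainder 8686
9683 ÷ 8686 → quotient 1, remainder 997
8686 ÷ 997 → quotient 8, remainder 710
997 ÷ 710 → quotient 1, remainder 287
710 ÷ 287 → quotient 2, remainder 136
287 ÷ 136 → quotient 2, remainder 15
136 ÷ 15 → quotient 9, remainder 1
15 ÷ 1 → quotient 15, remainder 0

[6; 1, 8, 1, 2, 2, 9, 15]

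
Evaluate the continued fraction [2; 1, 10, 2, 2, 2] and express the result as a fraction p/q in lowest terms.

a_0 = 2: 2/1
a_1 = 1: 3/1
a_2 = 10: 32/11
a_3 = 2: 67/23
a_4 = 2: 166/57
a_5 = 2: 399/137

399/137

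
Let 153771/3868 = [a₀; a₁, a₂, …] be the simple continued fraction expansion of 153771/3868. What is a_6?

153771 ÷ 3868 → quotient 39, remainder 2919
3868 ÷ 2919 → quotient 1, remainder 949
2919 ÷ 949 → quotient 3, remainder 72
949 ÷ 72 → quotient 13, remainder 13
72 ÷ 13 → quotient 5, remainder 7
13 ÷ 7 → quotient 1, remainder 6
7 ÷ 6 → quotient 1, remainder 1

1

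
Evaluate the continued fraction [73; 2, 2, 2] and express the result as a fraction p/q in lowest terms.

Use the convergent recurrence hₖ = aₖ·hₖ₋₁ + hₖ₋₂ (and likewise for the denominators kₖ):
a_0 = 73: 73/1
a_1 = 2: 147/2
a_2 = 2: 367/5
a_3 = 2: 881/12

881/12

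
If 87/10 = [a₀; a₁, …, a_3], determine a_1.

⌊87/10⌋ = 8, remainder 7
⌊10/7⌋ = 1, remainder 3

1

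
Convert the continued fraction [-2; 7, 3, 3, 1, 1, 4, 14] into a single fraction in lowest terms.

Starting at the tail and folding back:
Start with 14.
4 + 1/(14/1) = 4 + 1/14 = 57/14
1 + 1/(57/14) = 1 + 14/57 = 71/57
1 + 1/(71/57) = 1 + 57/71 = 128/71
3 + 1/(128/71) = 3 + 71/128 = 455/128
3 + 1/(455/128) = 3 + 128/455 = 1493/455
7 + 1/(1493/455) = 7 + 455/1493 = 10906/1493
-2 + 1/(10906/1493) = -2 + 1493/10906 = -20319/10906

-20319/10906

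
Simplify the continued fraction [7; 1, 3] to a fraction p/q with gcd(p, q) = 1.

Start with 3.
1 + 1/(3/1) = 1 + 1/3 = 4/3
7 + 1/(4/3) = 7 + 3/4 = 31/4

31/4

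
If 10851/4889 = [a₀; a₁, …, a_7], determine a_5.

⌊10851/4889⌋ = 2, remainder 1073
⌊4889/1073⌋ = 4, remainder 597
⌊1073/597⌋ = 1, remainder 476
⌊597/476⌋ = 1, remainder 121
⌊476/121⌋ = 3, remainder 113
⌊121/113⌋ = 1, remainder 8

1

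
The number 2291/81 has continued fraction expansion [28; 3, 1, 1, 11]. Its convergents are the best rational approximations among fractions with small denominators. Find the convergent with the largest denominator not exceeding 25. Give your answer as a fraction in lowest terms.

a_0 = 28: 28/1  (≤ bound)
a_1 = 3: 85/3  (≤ bound)
a_2 = 1: 113/4  (≤ bound)
a_3 = 1: 198/7  (≤ bound)
a_4 = 11: 2291/81  (> 25, stop)

198/7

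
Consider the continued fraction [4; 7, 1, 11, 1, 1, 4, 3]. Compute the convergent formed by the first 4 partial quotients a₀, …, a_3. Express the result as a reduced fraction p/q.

392/95

Use the convergent recurrence hₖ = aₖ·hₖ₋₁ + hₖ₋₂ (and likewise for the denominators kₖ):
a_0 = 4: 4/1
a_1 = 7: 29/7
a_2 = 1: 33/8
a_3 = 11: 392/95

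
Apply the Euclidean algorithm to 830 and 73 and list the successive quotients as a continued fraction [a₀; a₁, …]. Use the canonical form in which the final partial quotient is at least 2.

830 = 11·73 + 27, so a_0 = 11
73 = 2·27 + 19, so a_1 = 2
27 = 1·19 + 8, so a_2 = 1
19 = 2·8 + 3, so a_3 = 2
8 = 2·3 + 2, so a_4 = 2
3 = 1·2 + 1, so a_5 = 1
2 = 2·1 + 0, so a_6 = 2

[11; 2, 1, 2, 2, 1, 2]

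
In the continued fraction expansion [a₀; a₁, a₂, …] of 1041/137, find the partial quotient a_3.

2

⌊1041/137⌋ = 7, remainder 82
⌊137/82⌋ = 1, remainder 55
⌊82/55⌋ = 1, remainder 27
⌊55/27⌋ = 2, remainder 1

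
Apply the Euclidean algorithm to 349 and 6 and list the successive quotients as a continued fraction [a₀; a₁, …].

[58; 6]

⌊349/6⌋ = 58, remainder 1
⌊6/1⌋ = 6, remainder 0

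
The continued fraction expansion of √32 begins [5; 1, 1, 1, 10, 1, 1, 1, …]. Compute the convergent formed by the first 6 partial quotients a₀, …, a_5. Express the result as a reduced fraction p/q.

Start with 1.
10 + 1/(1/1) = 10 + 1/1 = 11/1
1 + 1/(11/1) = 1 + 1/11 = 12/11
1 + 1/(12/11) = 1 + 11/12 = 23/12
1 + 1/(23/12) = 1 + 12/23 = 35/23
5 + 1/(35/23) = 5 + 23/35 = 198/35

198/35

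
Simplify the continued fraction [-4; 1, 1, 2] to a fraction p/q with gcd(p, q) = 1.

-17/5

Collapse the nested fraction from the inside out:
Start with 2.
1 + 1/(2/1) = 1 + 1/2 = 3/2
1 + 1/(3/2) = 1 + 2/3 = 5/3
-4 + 1/(5/3) = -4 + 3/5 = -17/5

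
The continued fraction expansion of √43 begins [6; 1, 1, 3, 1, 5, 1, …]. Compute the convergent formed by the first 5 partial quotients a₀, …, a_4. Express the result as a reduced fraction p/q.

59/9

Start with 1.
3 + 1/(1/1) = 3 + 1/1 = 4/1
1 + 1/(4/1) = 1 + 1/4 = 5/4
1 + 1/(5/4) = 1 + 4/5 = 9/5
6 + 1/(9/5) = 6 + 5/9 = 59/9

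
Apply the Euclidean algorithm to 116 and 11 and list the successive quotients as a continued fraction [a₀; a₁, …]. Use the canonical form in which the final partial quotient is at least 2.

116 = 10·11 + 6, so a_0 = 10
11 = 1·6 + 5, so a_1 = 1
6 = 1·5 + 1, so a_2 = 1
5 = 5·1 + 0, so a_3 = 5

[10; 1, 1, 5]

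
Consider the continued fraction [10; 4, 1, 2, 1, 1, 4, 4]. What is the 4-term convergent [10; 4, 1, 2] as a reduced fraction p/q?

143/14

Collapse the nested fraction from the inside out:
Start with 2.
1 + 1/(2/1) = 1 + 1/2 = 3/2
4 + 1/(3/2) = 4 + 2/3 = 14/3
10 + 1/(14/3) = 10 + 3/14 = 143/14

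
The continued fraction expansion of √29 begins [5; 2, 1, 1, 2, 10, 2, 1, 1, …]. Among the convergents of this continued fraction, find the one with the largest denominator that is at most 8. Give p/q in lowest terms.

List convergents until the denominator exceeds the bound:
a_0 = 5: 5/1  (≤ bound)
a_1 = 2: 11/2  (≤ bound)
a_2 = 1: 16/3  (≤ bound)
a_3 = 1: 27/5  (≤ bound)
a_4 = 2: 70/13  (> 8, stop)

27/5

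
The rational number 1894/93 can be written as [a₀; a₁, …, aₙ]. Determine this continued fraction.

[20; 2, 1, 2, 1, 3, 2]

1894 = 20·93 + 34, so a_0 = 20
93 = 2·34 + 25, so a_1 = 2
34 = 1·25 + 9, so a_2 = 1
25 = 2·9 + 7, so a_3 = 2
9 = 1·7 + 2, so a_4 = 1
7 = 3·2 + 1, so a_5 = 3
2 = 2·1 + 0, so a_6 = 2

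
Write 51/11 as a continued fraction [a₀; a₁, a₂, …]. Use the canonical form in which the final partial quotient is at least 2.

Run the Euclidean algorithm, recording each quotient:
⌊51/11⌋ = 4, remainder 7
⌊11/7⌋ = 1, remainder 4
⌊7/4⌋ = 1, remainder 3
⌊4/3⌋ = 1, remainder 1
⌊3/1⌋ = 3, remainder 0

[4; 1, 1, 1, 3]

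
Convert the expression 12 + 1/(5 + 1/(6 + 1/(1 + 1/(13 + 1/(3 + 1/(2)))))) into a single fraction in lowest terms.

Collapse the nested fraction from the inside out:
Start with 2.
3 + 1/(2/1) = 3 + 1/2 = 7/2
13 + 1/(7/2) = 13 + 2/7 = 93/7
1 + 1/(93/7) = 1 + 7/93 = 100/93
6 + 1/(100/93) = 6 + 93/100 = 693/100
5 + 1/(693/100) = 5 + 100/693 = 3565/693
12 + 1/(3565/693) = 12 + 693/3565 = 43473/3565

43473/3565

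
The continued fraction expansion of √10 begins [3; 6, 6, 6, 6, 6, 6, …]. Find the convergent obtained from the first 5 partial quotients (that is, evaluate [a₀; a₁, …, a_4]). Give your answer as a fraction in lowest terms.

Work from the innermost term outward:
Start with 6.
6 + 1/(6/1) = 6 + 1/6 = 37/6
6 + 1/(37/6) = 6 + 6/37 = 228/37
6 + 1/(228/37) = 6 + 37/228 = 1405/228
3 + 1/(1405/228) = 3 + 228/1405 = 4443/1405

4443/1405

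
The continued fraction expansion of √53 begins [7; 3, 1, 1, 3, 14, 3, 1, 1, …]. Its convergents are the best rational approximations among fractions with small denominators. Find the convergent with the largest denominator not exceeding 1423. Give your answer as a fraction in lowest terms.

a_0 = 7: 7/1  (≤ bound)
a_1 = 3: 22/3  (≤ bound)
a_2 = 1: 29/4  (≤ bound)
a_3 = 1: 51/7  (≤ bound)
a_4 = 3: 182/25  (≤ bound)
a_5 = 14: 2599/357  (≤ bound)
a_6 = 3: 7979/1096  (≤ bound)
a_7 = 1: 10578/1453  (> 1423, stop)

7979/1096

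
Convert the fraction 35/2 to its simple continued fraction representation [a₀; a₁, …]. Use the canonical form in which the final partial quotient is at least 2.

[17; 2]

Apply division with remainder until the remainder is 0:
⌊35/2⌋ = 17, remainder 1
⌊2/1⌋ = 2, remainder 0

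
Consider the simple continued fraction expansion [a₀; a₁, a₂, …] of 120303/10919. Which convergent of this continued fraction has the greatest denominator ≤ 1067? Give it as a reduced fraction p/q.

4341/394

List convergents until the denominator exceeds the bound:
a_0 = 11: 11/1  (≤ bound)
a_1 = 56: 617/56  (≤ bound)
a_2 = 3: 1862/169  (≤ bound)
a_3 = 1: 2479/225  (≤ bound)
a_4 = 1: 4341/394  (≤ bound)
a_5 = 8: 37207/3377  (> 1067, stop)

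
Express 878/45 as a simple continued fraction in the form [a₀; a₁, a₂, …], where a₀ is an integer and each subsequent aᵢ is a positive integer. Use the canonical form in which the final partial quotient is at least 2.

⌊878/45⌋ = 19, remainder 23
⌊45/23⌋ = 1, remainder 22
⌊23/22⌋ = 1, remainder 1
⌊22/1⌋ = 22, remainder 0

[19; 1, 1, 22]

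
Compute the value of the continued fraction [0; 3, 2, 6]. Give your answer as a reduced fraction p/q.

a_0 = 0: 0/1
a_1 = 3: 1/3
a_2 = 2: 2/7
a_3 = 6: 13/45

13/45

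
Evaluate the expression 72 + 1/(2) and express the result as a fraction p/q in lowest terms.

145/2

Start with 2.
72 + 1/(2/1) = 72 + 1/2 = 145/2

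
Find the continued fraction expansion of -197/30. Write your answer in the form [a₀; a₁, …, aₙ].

[-7; 2, 3, 4]

Repeatedly divide and take the remainder:
-197 ÷ 30 → quotient -7, remainder 13
30 ÷ 13 → quotient 2, remainder 4
13 ÷ 4 → quotient 3, remainder 1
4 ÷ 1 → quotient 4, remainder 0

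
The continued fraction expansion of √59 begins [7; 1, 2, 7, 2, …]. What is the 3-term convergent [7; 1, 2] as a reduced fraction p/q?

23/3

a_0 = 7: 7/1
a_1 = 1: 8/1
a_2 = 2: 23/3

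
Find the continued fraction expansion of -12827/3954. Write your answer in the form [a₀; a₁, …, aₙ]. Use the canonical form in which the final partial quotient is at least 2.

⌊-12827/3954⌋ = -4, remainder 2989
⌊3954/2989⌋ = 1, remainder 965
⌊2989/965⌋ = 3, remainder 94
⌊965/94⌋ = 10, remainder 25
⌊94/25⌋ = 3, remainder 19
⌊25/19⌋ = 1, remainder 6
⌊19/6⌋ = 3, remainder 1
⌊6/1⌋ = 6, remainder 0

[-4; 1, 3, 10, 3, 1, 3, 6]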